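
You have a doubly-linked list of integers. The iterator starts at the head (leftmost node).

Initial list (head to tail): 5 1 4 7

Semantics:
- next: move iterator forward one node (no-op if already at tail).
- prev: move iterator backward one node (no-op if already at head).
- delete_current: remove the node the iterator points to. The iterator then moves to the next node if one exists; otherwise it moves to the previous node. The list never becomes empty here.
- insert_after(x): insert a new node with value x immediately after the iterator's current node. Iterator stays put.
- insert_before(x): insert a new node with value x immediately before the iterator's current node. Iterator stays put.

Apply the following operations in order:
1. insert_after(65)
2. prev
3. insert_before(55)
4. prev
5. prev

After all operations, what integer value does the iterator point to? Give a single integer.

Answer: 55

Derivation:
After 1 (insert_after(65)): list=[5, 65, 1, 4, 7] cursor@5
After 2 (prev): list=[5, 65, 1, 4, 7] cursor@5
After 3 (insert_before(55)): list=[55, 5, 65, 1, 4, 7] cursor@5
After 4 (prev): list=[55, 5, 65, 1, 4, 7] cursor@55
After 5 (prev): list=[55, 5, 65, 1, 4, 7] cursor@55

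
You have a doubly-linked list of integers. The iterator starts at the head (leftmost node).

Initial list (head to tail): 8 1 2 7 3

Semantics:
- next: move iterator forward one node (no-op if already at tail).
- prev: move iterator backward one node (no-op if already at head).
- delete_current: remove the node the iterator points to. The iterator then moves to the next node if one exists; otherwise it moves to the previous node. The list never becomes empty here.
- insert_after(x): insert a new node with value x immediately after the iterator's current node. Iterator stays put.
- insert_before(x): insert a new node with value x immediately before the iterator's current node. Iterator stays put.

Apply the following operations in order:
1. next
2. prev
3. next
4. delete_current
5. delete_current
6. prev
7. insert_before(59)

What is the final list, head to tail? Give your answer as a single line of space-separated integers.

Answer: 59 8 7 3

Derivation:
After 1 (next): list=[8, 1, 2, 7, 3] cursor@1
After 2 (prev): list=[8, 1, 2, 7, 3] cursor@8
After 3 (next): list=[8, 1, 2, 7, 3] cursor@1
After 4 (delete_current): list=[8, 2, 7, 3] cursor@2
After 5 (delete_current): list=[8, 7, 3] cursor@7
After 6 (prev): list=[8, 7, 3] cursor@8
After 7 (insert_before(59)): list=[59, 8, 7, 3] cursor@8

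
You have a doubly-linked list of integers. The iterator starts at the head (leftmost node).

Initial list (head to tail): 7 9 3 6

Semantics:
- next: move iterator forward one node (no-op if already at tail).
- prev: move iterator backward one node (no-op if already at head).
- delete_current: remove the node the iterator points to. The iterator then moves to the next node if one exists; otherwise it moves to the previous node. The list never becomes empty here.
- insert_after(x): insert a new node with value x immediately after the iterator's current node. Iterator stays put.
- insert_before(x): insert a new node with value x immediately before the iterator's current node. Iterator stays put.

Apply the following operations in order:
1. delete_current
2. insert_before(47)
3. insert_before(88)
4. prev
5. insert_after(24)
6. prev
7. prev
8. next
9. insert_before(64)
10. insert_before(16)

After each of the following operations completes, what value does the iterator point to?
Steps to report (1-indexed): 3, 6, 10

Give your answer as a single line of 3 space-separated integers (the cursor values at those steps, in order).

After 1 (delete_current): list=[9, 3, 6] cursor@9
After 2 (insert_before(47)): list=[47, 9, 3, 6] cursor@9
After 3 (insert_before(88)): list=[47, 88, 9, 3, 6] cursor@9
After 4 (prev): list=[47, 88, 9, 3, 6] cursor@88
After 5 (insert_after(24)): list=[47, 88, 24, 9, 3, 6] cursor@88
After 6 (prev): list=[47, 88, 24, 9, 3, 6] cursor@47
After 7 (prev): list=[47, 88, 24, 9, 3, 6] cursor@47
After 8 (next): list=[47, 88, 24, 9, 3, 6] cursor@88
After 9 (insert_before(64)): list=[47, 64, 88, 24, 9, 3, 6] cursor@88
After 10 (insert_before(16)): list=[47, 64, 16, 88, 24, 9, 3, 6] cursor@88

Answer: 9 47 88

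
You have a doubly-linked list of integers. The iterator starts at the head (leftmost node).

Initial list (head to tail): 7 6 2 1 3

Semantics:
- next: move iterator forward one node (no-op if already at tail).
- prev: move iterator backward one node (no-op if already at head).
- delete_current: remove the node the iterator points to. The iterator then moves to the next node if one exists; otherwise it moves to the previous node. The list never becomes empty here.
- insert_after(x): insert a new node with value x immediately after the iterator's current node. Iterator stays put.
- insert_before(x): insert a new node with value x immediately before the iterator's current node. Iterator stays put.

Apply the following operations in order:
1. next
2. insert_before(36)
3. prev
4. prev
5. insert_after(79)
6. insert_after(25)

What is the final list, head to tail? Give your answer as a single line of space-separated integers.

Answer: 7 25 79 36 6 2 1 3

Derivation:
After 1 (next): list=[7, 6, 2, 1, 3] cursor@6
After 2 (insert_before(36)): list=[7, 36, 6, 2, 1, 3] cursor@6
After 3 (prev): list=[7, 36, 6, 2, 1, 3] cursor@36
After 4 (prev): list=[7, 36, 6, 2, 1, 3] cursor@7
After 5 (insert_after(79)): list=[7, 79, 36, 6, 2, 1, 3] cursor@7
After 6 (insert_after(25)): list=[7, 25, 79, 36, 6, 2, 1, 3] cursor@7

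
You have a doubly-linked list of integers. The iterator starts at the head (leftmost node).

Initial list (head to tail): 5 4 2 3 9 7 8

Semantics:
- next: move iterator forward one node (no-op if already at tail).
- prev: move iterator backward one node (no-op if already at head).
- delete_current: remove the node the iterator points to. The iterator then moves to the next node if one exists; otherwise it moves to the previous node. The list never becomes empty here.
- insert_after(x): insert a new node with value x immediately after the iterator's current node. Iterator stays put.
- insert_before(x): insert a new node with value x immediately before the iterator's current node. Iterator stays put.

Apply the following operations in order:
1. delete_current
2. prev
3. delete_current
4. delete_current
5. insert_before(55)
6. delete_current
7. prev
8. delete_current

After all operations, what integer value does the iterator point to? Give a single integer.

After 1 (delete_current): list=[4, 2, 3, 9, 7, 8] cursor@4
After 2 (prev): list=[4, 2, 3, 9, 7, 8] cursor@4
After 3 (delete_current): list=[2, 3, 9, 7, 8] cursor@2
After 4 (delete_current): list=[3, 9, 7, 8] cursor@3
After 5 (insert_before(55)): list=[55, 3, 9, 7, 8] cursor@3
After 6 (delete_current): list=[55, 9, 7, 8] cursor@9
After 7 (prev): list=[55, 9, 7, 8] cursor@55
After 8 (delete_current): list=[9, 7, 8] cursor@9

Answer: 9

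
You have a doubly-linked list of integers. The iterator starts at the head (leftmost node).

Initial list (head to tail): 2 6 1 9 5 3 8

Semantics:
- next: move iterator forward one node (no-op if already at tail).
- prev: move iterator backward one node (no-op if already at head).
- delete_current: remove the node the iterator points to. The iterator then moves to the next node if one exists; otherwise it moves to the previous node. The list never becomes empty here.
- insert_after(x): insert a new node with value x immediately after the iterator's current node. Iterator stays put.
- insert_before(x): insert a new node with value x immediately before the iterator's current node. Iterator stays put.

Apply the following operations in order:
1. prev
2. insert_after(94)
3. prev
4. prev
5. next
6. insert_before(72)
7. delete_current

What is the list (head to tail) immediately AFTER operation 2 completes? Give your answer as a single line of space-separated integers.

Answer: 2 94 6 1 9 5 3 8

Derivation:
After 1 (prev): list=[2, 6, 1, 9, 5, 3, 8] cursor@2
After 2 (insert_after(94)): list=[2, 94, 6, 1, 9, 5, 3, 8] cursor@2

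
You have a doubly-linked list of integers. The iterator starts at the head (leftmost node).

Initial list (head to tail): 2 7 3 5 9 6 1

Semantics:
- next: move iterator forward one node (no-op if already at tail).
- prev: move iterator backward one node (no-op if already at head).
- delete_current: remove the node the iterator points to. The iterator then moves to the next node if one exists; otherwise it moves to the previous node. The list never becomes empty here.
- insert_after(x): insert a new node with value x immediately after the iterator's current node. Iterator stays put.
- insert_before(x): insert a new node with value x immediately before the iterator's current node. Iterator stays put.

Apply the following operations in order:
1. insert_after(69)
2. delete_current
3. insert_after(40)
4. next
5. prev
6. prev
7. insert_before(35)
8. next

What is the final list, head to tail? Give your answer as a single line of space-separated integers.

After 1 (insert_after(69)): list=[2, 69, 7, 3, 5, 9, 6, 1] cursor@2
After 2 (delete_current): list=[69, 7, 3, 5, 9, 6, 1] cursor@69
After 3 (insert_after(40)): list=[69, 40, 7, 3, 5, 9, 6, 1] cursor@69
After 4 (next): list=[69, 40, 7, 3, 5, 9, 6, 1] cursor@40
After 5 (prev): list=[69, 40, 7, 3, 5, 9, 6, 1] cursor@69
After 6 (prev): list=[69, 40, 7, 3, 5, 9, 6, 1] cursor@69
After 7 (insert_before(35)): list=[35, 69, 40, 7, 3, 5, 9, 6, 1] cursor@69
After 8 (next): list=[35, 69, 40, 7, 3, 5, 9, 6, 1] cursor@40

Answer: 35 69 40 7 3 5 9 6 1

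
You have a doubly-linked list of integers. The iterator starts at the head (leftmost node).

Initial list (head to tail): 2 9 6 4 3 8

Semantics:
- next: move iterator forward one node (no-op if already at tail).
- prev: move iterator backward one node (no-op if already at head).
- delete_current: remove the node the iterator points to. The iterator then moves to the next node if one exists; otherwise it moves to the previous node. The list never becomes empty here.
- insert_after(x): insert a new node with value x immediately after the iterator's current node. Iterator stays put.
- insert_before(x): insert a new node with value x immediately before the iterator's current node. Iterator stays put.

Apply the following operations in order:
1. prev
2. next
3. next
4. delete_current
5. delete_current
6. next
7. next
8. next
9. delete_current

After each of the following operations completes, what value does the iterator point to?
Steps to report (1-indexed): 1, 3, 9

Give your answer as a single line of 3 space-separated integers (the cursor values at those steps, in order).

Answer: 2 6 3

Derivation:
After 1 (prev): list=[2, 9, 6, 4, 3, 8] cursor@2
After 2 (next): list=[2, 9, 6, 4, 3, 8] cursor@9
After 3 (next): list=[2, 9, 6, 4, 3, 8] cursor@6
After 4 (delete_current): list=[2, 9, 4, 3, 8] cursor@4
After 5 (delete_current): list=[2, 9, 3, 8] cursor@3
After 6 (next): list=[2, 9, 3, 8] cursor@8
After 7 (next): list=[2, 9, 3, 8] cursor@8
After 8 (next): list=[2, 9, 3, 8] cursor@8
After 9 (delete_current): list=[2, 9, 3] cursor@3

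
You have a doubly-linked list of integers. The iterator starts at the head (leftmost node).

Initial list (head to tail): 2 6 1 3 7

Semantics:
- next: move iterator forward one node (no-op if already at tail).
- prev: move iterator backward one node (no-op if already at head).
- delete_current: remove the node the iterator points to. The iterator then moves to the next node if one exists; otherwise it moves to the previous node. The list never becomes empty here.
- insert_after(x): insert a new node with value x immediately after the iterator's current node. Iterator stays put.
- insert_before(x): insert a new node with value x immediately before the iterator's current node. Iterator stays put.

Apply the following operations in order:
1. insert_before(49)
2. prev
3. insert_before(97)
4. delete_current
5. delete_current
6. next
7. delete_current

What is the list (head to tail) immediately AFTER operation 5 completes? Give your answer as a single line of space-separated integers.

After 1 (insert_before(49)): list=[49, 2, 6, 1, 3, 7] cursor@2
After 2 (prev): list=[49, 2, 6, 1, 3, 7] cursor@49
After 3 (insert_before(97)): list=[97, 49, 2, 6, 1, 3, 7] cursor@49
After 4 (delete_current): list=[97, 2, 6, 1, 3, 7] cursor@2
After 5 (delete_current): list=[97, 6, 1, 3, 7] cursor@6

Answer: 97 6 1 3 7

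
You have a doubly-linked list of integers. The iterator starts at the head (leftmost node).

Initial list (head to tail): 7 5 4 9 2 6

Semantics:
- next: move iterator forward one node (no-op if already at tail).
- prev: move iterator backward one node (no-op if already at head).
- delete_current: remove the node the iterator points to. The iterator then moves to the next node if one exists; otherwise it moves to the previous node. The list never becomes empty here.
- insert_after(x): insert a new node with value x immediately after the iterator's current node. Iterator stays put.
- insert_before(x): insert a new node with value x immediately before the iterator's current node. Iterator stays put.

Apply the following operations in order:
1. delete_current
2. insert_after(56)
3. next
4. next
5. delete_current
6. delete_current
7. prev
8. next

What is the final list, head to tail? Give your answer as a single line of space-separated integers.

Answer: 5 56 2 6

Derivation:
After 1 (delete_current): list=[5, 4, 9, 2, 6] cursor@5
After 2 (insert_after(56)): list=[5, 56, 4, 9, 2, 6] cursor@5
After 3 (next): list=[5, 56, 4, 9, 2, 6] cursor@56
After 4 (next): list=[5, 56, 4, 9, 2, 6] cursor@4
After 5 (delete_current): list=[5, 56, 9, 2, 6] cursor@9
After 6 (delete_current): list=[5, 56, 2, 6] cursor@2
After 7 (prev): list=[5, 56, 2, 6] cursor@56
After 8 (next): list=[5, 56, 2, 6] cursor@2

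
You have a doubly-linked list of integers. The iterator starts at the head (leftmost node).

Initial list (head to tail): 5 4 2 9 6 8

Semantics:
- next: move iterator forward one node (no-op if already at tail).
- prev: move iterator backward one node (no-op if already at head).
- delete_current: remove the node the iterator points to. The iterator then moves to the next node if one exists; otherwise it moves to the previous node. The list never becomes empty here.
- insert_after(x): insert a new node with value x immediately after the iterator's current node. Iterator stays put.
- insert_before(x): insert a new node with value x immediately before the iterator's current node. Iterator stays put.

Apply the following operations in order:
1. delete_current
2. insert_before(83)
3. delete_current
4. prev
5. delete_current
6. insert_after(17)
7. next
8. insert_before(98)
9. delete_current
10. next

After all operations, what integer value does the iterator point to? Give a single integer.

After 1 (delete_current): list=[4, 2, 9, 6, 8] cursor@4
After 2 (insert_before(83)): list=[83, 4, 2, 9, 6, 8] cursor@4
After 3 (delete_current): list=[83, 2, 9, 6, 8] cursor@2
After 4 (prev): list=[83, 2, 9, 6, 8] cursor@83
After 5 (delete_current): list=[2, 9, 6, 8] cursor@2
After 6 (insert_after(17)): list=[2, 17, 9, 6, 8] cursor@2
After 7 (next): list=[2, 17, 9, 6, 8] cursor@17
After 8 (insert_before(98)): list=[2, 98, 17, 9, 6, 8] cursor@17
After 9 (delete_current): list=[2, 98, 9, 6, 8] cursor@9
After 10 (next): list=[2, 98, 9, 6, 8] cursor@6

Answer: 6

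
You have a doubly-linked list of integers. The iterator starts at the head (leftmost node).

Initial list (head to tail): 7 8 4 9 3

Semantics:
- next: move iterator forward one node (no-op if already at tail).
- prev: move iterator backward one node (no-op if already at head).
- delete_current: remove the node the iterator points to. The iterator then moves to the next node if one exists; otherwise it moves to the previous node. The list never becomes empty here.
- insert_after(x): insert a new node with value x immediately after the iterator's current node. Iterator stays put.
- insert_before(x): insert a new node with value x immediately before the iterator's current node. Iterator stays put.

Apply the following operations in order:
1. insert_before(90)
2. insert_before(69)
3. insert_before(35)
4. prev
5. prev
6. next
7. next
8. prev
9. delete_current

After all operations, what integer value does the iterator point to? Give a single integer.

Answer: 7

Derivation:
After 1 (insert_before(90)): list=[90, 7, 8, 4, 9, 3] cursor@7
After 2 (insert_before(69)): list=[90, 69, 7, 8, 4, 9, 3] cursor@7
After 3 (insert_before(35)): list=[90, 69, 35, 7, 8, 4, 9, 3] cursor@7
After 4 (prev): list=[90, 69, 35, 7, 8, 4, 9, 3] cursor@35
After 5 (prev): list=[90, 69, 35, 7, 8, 4, 9, 3] cursor@69
After 6 (next): list=[90, 69, 35, 7, 8, 4, 9, 3] cursor@35
After 7 (next): list=[90, 69, 35, 7, 8, 4, 9, 3] cursor@7
After 8 (prev): list=[90, 69, 35, 7, 8, 4, 9, 3] cursor@35
After 9 (delete_current): list=[90, 69, 7, 8, 4, 9, 3] cursor@7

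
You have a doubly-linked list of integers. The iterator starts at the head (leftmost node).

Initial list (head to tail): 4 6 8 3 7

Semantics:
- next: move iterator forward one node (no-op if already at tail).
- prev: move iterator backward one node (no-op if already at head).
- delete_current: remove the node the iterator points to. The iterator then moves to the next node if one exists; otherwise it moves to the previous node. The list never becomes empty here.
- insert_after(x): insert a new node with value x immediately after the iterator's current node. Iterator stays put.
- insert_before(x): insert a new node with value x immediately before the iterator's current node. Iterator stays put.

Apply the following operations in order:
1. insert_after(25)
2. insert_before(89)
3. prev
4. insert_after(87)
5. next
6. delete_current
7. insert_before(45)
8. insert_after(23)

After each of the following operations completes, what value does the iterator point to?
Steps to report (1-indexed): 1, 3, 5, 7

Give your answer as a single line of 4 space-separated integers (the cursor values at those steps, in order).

Answer: 4 89 87 4

Derivation:
After 1 (insert_after(25)): list=[4, 25, 6, 8, 3, 7] cursor@4
After 2 (insert_before(89)): list=[89, 4, 25, 6, 8, 3, 7] cursor@4
After 3 (prev): list=[89, 4, 25, 6, 8, 3, 7] cursor@89
After 4 (insert_after(87)): list=[89, 87, 4, 25, 6, 8, 3, 7] cursor@89
After 5 (next): list=[89, 87, 4, 25, 6, 8, 3, 7] cursor@87
After 6 (delete_current): list=[89, 4, 25, 6, 8, 3, 7] cursor@4
After 7 (insert_before(45)): list=[89, 45, 4, 25, 6, 8, 3, 7] cursor@4
After 8 (insert_after(23)): list=[89, 45, 4, 23, 25, 6, 8, 3, 7] cursor@4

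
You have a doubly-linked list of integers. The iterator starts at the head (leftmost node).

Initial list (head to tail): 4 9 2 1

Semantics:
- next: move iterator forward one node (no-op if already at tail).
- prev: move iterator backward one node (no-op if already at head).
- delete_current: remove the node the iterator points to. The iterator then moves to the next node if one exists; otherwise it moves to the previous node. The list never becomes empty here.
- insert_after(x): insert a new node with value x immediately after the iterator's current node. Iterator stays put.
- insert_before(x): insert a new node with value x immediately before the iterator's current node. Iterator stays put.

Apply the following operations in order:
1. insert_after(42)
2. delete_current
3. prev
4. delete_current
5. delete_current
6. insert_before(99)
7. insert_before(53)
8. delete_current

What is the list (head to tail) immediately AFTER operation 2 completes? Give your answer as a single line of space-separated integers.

After 1 (insert_after(42)): list=[4, 42, 9, 2, 1] cursor@4
After 2 (delete_current): list=[42, 9, 2, 1] cursor@42

Answer: 42 9 2 1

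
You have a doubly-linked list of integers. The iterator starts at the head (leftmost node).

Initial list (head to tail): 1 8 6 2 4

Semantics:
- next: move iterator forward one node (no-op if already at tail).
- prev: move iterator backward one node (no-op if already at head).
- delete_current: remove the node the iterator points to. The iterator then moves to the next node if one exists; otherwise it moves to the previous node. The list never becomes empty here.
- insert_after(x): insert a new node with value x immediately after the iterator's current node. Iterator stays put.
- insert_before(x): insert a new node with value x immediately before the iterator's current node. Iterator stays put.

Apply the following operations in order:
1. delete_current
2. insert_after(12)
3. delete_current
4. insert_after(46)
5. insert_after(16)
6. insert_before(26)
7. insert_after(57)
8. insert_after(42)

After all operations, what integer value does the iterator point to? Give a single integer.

Answer: 12

Derivation:
After 1 (delete_current): list=[8, 6, 2, 4] cursor@8
After 2 (insert_after(12)): list=[8, 12, 6, 2, 4] cursor@8
After 3 (delete_current): list=[12, 6, 2, 4] cursor@12
After 4 (insert_after(46)): list=[12, 46, 6, 2, 4] cursor@12
After 5 (insert_after(16)): list=[12, 16, 46, 6, 2, 4] cursor@12
After 6 (insert_before(26)): list=[26, 12, 16, 46, 6, 2, 4] cursor@12
After 7 (insert_after(57)): list=[26, 12, 57, 16, 46, 6, 2, 4] cursor@12
After 8 (insert_after(42)): list=[26, 12, 42, 57, 16, 46, 6, 2, 4] cursor@12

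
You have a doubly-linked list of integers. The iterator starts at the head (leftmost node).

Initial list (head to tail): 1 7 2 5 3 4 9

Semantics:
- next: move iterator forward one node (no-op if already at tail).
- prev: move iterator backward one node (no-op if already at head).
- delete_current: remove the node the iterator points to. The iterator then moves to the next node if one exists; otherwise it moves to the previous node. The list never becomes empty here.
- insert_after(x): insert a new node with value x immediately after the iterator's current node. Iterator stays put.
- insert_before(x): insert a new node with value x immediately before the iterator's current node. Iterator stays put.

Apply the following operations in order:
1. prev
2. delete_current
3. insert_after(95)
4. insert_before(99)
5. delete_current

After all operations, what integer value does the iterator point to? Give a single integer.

Answer: 95

Derivation:
After 1 (prev): list=[1, 7, 2, 5, 3, 4, 9] cursor@1
After 2 (delete_current): list=[7, 2, 5, 3, 4, 9] cursor@7
After 3 (insert_after(95)): list=[7, 95, 2, 5, 3, 4, 9] cursor@7
After 4 (insert_before(99)): list=[99, 7, 95, 2, 5, 3, 4, 9] cursor@7
After 5 (delete_current): list=[99, 95, 2, 5, 3, 4, 9] cursor@95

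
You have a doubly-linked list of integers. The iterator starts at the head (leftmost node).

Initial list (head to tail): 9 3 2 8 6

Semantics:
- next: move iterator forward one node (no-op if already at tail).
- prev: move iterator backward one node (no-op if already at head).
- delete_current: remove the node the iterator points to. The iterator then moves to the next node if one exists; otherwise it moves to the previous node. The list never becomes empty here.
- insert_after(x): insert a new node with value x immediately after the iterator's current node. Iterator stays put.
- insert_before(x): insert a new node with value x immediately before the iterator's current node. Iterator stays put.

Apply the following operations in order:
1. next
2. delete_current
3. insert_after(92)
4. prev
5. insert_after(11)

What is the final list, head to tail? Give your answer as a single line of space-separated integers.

Answer: 9 11 2 92 8 6

Derivation:
After 1 (next): list=[9, 3, 2, 8, 6] cursor@3
After 2 (delete_current): list=[9, 2, 8, 6] cursor@2
After 3 (insert_after(92)): list=[9, 2, 92, 8, 6] cursor@2
After 4 (prev): list=[9, 2, 92, 8, 6] cursor@9
After 5 (insert_after(11)): list=[9, 11, 2, 92, 8, 6] cursor@9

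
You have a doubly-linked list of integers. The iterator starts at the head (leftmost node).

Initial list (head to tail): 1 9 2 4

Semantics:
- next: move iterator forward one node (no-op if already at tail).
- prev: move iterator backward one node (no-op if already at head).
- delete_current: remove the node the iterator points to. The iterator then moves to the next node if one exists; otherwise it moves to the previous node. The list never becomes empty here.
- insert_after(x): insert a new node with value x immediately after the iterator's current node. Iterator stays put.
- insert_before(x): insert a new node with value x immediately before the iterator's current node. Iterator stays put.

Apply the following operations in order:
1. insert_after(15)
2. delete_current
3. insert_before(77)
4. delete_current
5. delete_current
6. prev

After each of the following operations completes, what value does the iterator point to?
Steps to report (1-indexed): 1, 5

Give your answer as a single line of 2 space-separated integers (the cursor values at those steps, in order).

After 1 (insert_after(15)): list=[1, 15, 9, 2, 4] cursor@1
After 2 (delete_current): list=[15, 9, 2, 4] cursor@15
After 3 (insert_before(77)): list=[77, 15, 9, 2, 4] cursor@15
After 4 (delete_current): list=[77, 9, 2, 4] cursor@9
After 5 (delete_current): list=[77, 2, 4] cursor@2
After 6 (prev): list=[77, 2, 4] cursor@77

Answer: 1 2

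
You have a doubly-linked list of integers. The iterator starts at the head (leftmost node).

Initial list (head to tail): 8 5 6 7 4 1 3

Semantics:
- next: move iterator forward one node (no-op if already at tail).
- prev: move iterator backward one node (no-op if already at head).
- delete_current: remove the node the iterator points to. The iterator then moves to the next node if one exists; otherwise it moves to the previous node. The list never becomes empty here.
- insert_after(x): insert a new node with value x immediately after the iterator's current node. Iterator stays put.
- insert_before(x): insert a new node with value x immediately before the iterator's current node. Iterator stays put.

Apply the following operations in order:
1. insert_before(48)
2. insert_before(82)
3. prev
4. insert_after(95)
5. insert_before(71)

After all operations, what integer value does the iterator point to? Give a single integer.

After 1 (insert_before(48)): list=[48, 8, 5, 6, 7, 4, 1, 3] cursor@8
After 2 (insert_before(82)): list=[48, 82, 8, 5, 6, 7, 4, 1, 3] cursor@8
After 3 (prev): list=[48, 82, 8, 5, 6, 7, 4, 1, 3] cursor@82
After 4 (insert_after(95)): list=[48, 82, 95, 8, 5, 6, 7, 4, 1, 3] cursor@82
After 5 (insert_before(71)): list=[48, 71, 82, 95, 8, 5, 6, 7, 4, 1, 3] cursor@82

Answer: 82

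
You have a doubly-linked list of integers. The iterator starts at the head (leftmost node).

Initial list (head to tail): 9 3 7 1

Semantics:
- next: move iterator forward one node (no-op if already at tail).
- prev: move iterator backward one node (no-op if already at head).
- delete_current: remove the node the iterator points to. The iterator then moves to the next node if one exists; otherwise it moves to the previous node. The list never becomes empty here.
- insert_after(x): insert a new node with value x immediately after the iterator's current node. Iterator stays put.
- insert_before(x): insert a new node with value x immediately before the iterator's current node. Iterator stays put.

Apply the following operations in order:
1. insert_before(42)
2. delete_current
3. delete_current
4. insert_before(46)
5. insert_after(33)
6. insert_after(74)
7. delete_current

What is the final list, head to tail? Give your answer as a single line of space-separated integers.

After 1 (insert_before(42)): list=[42, 9, 3, 7, 1] cursor@9
After 2 (delete_current): list=[42, 3, 7, 1] cursor@3
After 3 (delete_current): list=[42, 7, 1] cursor@7
After 4 (insert_before(46)): list=[42, 46, 7, 1] cursor@7
After 5 (insert_after(33)): list=[42, 46, 7, 33, 1] cursor@7
After 6 (insert_after(74)): list=[42, 46, 7, 74, 33, 1] cursor@7
After 7 (delete_current): list=[42, 46, 74, 33, 1] cursor@74

Answer: 42 46 74 33 1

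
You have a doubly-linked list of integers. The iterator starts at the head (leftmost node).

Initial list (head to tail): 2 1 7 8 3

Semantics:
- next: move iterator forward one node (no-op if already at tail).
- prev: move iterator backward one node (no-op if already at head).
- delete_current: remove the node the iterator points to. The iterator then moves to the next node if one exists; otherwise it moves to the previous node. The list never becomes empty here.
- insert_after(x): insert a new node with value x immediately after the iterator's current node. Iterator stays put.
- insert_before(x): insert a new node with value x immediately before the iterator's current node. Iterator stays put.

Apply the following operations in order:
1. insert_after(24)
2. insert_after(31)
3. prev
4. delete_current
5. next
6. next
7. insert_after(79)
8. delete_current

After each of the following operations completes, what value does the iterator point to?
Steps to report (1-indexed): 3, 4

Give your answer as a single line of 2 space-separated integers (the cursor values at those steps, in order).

After 1 (insert_after(24)): list=[2, 24, 1, 7, 8, 3] cursor@2
After 2 (insert_after(31)): list=[2, 31, 24, 1, 7, 8, 3] cursor@2
After 3 (prev): list=[2, 31, 24, 1, 7, 8, 3] cursor@2
After 4 (delete_current): list=[31, 24, 1, 7, 8, 3] cursor@31
After 5 (next): list=[31, 24, 1, 7, 8, 3] cursor@24
After 6 (next): list=[31, 24, 1, 7, 8, 3] cursor@1
After 7 (insert_after(79)): list=[31, 24, 1, 79, 7, 8, 3] cursor@1
After 8 (delete_current): list=[31, 24, 79, 7, 8, 3] cursor@79

Answer: 2 31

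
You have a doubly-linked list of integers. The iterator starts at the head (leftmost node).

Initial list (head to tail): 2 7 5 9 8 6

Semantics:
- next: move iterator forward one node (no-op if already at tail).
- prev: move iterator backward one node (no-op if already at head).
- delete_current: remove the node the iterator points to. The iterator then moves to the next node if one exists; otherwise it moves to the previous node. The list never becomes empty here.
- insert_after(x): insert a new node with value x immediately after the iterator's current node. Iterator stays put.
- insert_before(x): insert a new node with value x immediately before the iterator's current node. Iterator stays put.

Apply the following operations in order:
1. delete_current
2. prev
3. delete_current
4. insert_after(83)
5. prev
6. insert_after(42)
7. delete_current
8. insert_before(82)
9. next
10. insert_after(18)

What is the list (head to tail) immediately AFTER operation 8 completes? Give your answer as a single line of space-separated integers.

Answer: 82 42 83 9 8 6

Derivation:
After 1 (delete_current): list=[7, 5, 9, 8, 6] cursor@7
After 2 (prev): list=[7, 5, 9, 8, 6] cursor@7
After 3 (delete_current): list=[5, 9, 8, 6] cursor@5
After 4 (insert_after(83)): list=[5, 83, 9, 8, 6] cursor@5
After 5 (prev): list=[5, 83, 9, 8, 6] cursor@5
After 6 (insert_after(42)): list=[5, 42, 83, 9, 8, 6] cursor@5
After 7 (delete_current): list=[42, 83, 9, 8, 6] cursor@42
After 8 (insert_before(82)): list=[82, 42, 83, 9, 8, 6] cursor@42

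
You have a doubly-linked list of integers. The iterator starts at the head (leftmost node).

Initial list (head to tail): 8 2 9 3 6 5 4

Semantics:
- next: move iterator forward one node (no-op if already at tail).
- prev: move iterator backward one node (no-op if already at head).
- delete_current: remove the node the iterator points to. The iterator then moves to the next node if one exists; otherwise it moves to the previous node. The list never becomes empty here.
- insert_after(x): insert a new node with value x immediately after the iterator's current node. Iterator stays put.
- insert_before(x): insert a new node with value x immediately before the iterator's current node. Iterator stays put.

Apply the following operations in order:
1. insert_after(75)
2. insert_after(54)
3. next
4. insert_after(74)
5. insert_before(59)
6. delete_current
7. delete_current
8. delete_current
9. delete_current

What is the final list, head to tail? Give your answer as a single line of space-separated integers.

After 1 (insert_after(75)): list=[8, 75, 2, 9, 3, 6, 5, 4] cursor@8
After 2 (insert_after(54)): list=[8, 54, 75, 2, 9, 3, 6, 5, 4] cursor@8
After 3 (next): list=[8, 54, 75, 2, 9, 3, 6, 5, 4] cursor@54
After 4 (insert_after(74)): list=[8, 54, 74, 75, 2, 9, 3, 6, 5, 4] cursor@54
After 5 (insert_before(59)): list=[8, 59, 54, 74, 75, 2, 9, 3, 6, 5, 4] cursor@54
After 6 (delete_current): list=[8, 59, 74, 75, 2, 9, 3, 6, 5, 4] cursor@74
After 7 (delete_current): list=[8, 59, 75, 2, 9, 3, 6, 5, 4] cursor@75
After 8 (delete_current): list=[8, 59, 2, 9, 3, 6, 5, 4] cursor@2
After 9 (delete_current): list=[8, 59, 9, 3, 6, 5, 4] cursor@9

Answer: 8 59 9 3 6 5 4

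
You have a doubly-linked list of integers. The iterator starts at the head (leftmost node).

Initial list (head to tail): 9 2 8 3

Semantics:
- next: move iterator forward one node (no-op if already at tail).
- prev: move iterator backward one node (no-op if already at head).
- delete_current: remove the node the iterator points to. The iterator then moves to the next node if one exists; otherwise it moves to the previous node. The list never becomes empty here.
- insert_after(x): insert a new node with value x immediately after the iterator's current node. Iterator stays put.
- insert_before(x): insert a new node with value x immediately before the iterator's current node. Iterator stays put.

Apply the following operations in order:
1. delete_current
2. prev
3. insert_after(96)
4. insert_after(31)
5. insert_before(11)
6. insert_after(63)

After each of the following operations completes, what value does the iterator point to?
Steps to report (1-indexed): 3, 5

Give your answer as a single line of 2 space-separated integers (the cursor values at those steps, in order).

After 1 (delete_current): list=[2, 8, 3] cursor@2
After 2 (prev): list=[2, 8, 3] cursor@2
After 3 (insert_after(96)): list=[2, 96, 8, 3] cursor@2
After 4 (insert_after(31)): list=[2, 31, 96, 8, 3] cursor@2
After 5 (insert_before(11)): list=[11, 2, 31, 96, 8, 3] cursor@2
After 6 (insert_after(63)): list=[11, 2, 63, 31, 96, 8, 3] cursor@2

Answer: 2 2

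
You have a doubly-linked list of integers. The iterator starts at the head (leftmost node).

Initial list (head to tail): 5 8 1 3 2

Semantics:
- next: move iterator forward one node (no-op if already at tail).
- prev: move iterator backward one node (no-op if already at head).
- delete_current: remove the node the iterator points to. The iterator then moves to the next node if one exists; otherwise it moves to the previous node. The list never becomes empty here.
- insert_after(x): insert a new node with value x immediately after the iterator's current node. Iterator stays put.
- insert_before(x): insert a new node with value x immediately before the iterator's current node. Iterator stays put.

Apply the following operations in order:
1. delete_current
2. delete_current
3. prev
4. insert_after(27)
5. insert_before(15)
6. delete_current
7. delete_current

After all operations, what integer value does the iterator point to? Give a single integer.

After 1 (delete_current): list=[8, 1, 3, 2] cursor@8
After 2 (delete_current): list=[1, 3, 2] cursor@1
After 3 (prev): list=[1, 3, 2] cursor@1
After 4 (insert_after(27)): list=[1, 27, 3, 2] cursor@1
After 5 (insert_before(15)): list=[15, 1, 27, 3, 2] cursor@1
After 6 (delete_current): list=[15, 27, 3, 2] cursor@27
After 7 (delete_current): list=[15, 3, 2] cursor@3

Answer: 3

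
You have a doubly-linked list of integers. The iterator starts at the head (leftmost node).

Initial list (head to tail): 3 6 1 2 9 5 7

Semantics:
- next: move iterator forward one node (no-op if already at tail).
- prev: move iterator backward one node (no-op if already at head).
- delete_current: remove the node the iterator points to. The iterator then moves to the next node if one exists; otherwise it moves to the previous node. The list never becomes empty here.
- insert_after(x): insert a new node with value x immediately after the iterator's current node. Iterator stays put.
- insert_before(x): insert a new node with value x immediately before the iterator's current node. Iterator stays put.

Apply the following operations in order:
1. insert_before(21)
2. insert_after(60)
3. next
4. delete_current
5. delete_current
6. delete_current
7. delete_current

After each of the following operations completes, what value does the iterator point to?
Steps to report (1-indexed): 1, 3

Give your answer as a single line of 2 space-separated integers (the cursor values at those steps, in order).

Answer: 3 60

Derivation:
After 1 (insert_before(21)): list=[21, 3, 6, 1, 2, 9, 5, 7] cursor@3
After 2 (insert_after(60)): list=[21, 3, 60, 6, 1, 2, 9, 5, 7] cursor@3
After 3 (next): list=[21, 3, 60, 6, 1, 2, 9, 5, 7] cursor@60
After 4 (delete_current): list=[21, 3, 6, 1, 2, 9, 5, 7] cursor@6
After 5 (delete_current): list=[21, 3, 1, 2, 9, 5, 7] cursor@1
After 6 (delete_current): list=[21, 3, 2, 9, 5, 7] cursor@2
After 7 (delete_current): list=[21, 3, 9, 5, 7] cursor@9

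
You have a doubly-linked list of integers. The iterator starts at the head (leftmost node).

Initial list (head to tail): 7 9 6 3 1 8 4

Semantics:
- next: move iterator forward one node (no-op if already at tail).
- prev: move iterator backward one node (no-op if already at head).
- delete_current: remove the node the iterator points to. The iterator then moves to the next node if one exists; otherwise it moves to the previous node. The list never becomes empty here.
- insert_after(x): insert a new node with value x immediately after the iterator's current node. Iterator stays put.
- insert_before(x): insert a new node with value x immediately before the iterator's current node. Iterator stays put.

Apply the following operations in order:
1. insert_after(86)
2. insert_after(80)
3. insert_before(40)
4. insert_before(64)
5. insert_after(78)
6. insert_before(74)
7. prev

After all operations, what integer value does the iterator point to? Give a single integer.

Answer: 74

Derivation:
After 1 (insert_after(86)): list=[7, 86, 9, 6, 3, 1, 8, 4] cursor@7
After 2 (insert_after(80)): list=[7, 80, 86, 9, 6, 3, 1, 8, 4] cursor@7
After 3 (insert_before(40)): list=[40, 7, 80, 86, 9, 6, 3, 1, 8, 4] cursor@7
After 4 (insert_before(64)): list=[40, 64, 7, 80, 86, 9, 6, 3, 1, 8, 4] cursor@7
After 5 (insert_after(78)): list=[40, 64, 7, 78, 80, 86, 9, 6, 3, 1, 8, 4] cursor@7
After 6 (insert_before(74)): list=[40, 64, 74, 7, 78, 80, 86, 9, 6, 3, 1, 8, 4] cursor@7
After 7 (prev): list=[40, 64, 74, 7, 78, 80, 86, 9, 6, 3, 1, 8, 4] cursor@74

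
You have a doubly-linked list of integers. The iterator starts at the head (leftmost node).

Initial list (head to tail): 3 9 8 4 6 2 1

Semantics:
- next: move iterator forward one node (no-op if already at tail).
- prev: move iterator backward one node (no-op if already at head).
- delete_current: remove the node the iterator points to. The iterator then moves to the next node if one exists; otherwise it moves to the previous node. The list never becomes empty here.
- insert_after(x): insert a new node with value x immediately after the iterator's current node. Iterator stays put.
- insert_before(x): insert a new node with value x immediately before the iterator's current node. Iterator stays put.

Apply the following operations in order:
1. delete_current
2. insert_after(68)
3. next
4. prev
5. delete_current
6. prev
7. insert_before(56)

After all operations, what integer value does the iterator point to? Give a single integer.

Answer: 68

Derivation:
After 1 (delete_current): list=[9, 8, 4, 6, 2, 1] cursor@9
After 2 (insert_after(68)): list=[9, 68, 8, 4, 6, 2, 1] cursor@9
After 3 (next): list=[9, 68, 8, 4, 6, 2, 1] cursor@68
After 4 (prev): list=[9, 68, 8, 4, 6, 2, 1] cursor@9
After 5 (delete_current): list=[68, 8, 4, 6, 2, 1] cursor@68
After 6 (prev): list=[68, 8, 4, 6, 2, 1] cursor@68
After 7 (insert_before(56)): list=[56, 68, 8, 4, 6, 2, 1] cursor@68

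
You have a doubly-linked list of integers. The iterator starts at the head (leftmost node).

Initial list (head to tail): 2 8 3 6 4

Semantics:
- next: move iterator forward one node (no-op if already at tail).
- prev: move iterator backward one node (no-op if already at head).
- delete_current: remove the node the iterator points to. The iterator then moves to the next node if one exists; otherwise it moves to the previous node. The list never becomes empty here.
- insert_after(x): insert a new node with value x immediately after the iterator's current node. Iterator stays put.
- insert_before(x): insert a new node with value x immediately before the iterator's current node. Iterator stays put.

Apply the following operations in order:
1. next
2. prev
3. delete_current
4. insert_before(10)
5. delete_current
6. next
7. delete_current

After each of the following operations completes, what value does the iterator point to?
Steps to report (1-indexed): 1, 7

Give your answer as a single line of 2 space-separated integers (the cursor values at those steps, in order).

Answer: 8 4

Derivation:
After 1 (next): list=[2, 8, 3, 6, 4] cursor@8
After 2 (prev): list=[2, 8, 3, 6, 4] cursor@2
After 3 (delete_current): list=[8, 3, 6, 4] cursor@8
After 4 (insert_before(10)): list=[10, 8, 3, 6, 4] cursor@8
After 5 (delete_current): list=[10, 3, 6, 4] cursor@3
After 6 (next): list=[10, 3, 6, 4] cursor@6
After 7 (delete_current): list=[10, 3, 4] cursor@4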